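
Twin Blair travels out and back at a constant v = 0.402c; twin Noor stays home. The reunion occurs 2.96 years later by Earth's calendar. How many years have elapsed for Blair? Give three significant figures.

γ = 1/√(1 − 0.402²) = 1/√0.8384 = 1.092
Blair's clock measures proper time along the trip: τ = Δt/γ = 2.96/1.092 years.

τ = 2.71 years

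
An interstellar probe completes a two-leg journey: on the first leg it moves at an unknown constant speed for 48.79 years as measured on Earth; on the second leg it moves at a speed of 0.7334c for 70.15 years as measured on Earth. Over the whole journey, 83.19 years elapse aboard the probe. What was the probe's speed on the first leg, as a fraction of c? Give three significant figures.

β = 0.686

Leg 1: speed unknown; τ_1 = 48.79/γ_1.
Leg 2: γ = 1/√(1 − 0.7334²) = 1/√0.4621 = 1.471; τ_2 = 70.15/1.471 = 47.69 years.
Total proper time: τ_1 + 47.69 = 83.19, so τ_1 = 83.19 − 47.69 = 35.50 years.
γ_1 = 48.79/35.50 = 1.374; β = √(1 − 1/γ²) = √0.4705.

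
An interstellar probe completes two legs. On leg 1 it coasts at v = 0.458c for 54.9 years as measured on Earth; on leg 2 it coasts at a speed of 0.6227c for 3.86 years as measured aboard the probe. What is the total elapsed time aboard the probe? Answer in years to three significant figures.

τ = 52.7 years

Leg 1: γ = 1/√(1 − 0.458²) = 1/√0.7902 = 1.125; τ_1 = 54.9/1.125 = 48.80 years.
Leg 2: 3.86 years is already measured aboard the probe.
Total: 48.80 + 3.860 years.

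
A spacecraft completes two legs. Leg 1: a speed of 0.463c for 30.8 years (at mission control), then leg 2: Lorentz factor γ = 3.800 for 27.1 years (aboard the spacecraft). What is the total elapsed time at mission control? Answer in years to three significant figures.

Δt = 134 years

Leg 1: 30.8 years is already measured at mission control.
Leg 2: γ = 3.800; Δt_2 = 3.800 × 27.1 = 103.0 years.
Total: 30.80 + 103.0 years.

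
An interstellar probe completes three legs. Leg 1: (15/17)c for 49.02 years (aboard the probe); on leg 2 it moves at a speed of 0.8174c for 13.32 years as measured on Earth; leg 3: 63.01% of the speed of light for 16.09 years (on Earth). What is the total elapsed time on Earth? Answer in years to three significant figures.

Δt = 134 years

Leg 1: γ = 1/√(1 − (15/17)²) = 17/8 = 2.125; Δt_1 = 2.125 × 49.02 = 104.2 years.
Leg 2: 13.32 years is already measured on Earth.
Leg 3: 16.09 years is already measured on Earth.
Total: 104.2 + 13.32 + 16.09 years.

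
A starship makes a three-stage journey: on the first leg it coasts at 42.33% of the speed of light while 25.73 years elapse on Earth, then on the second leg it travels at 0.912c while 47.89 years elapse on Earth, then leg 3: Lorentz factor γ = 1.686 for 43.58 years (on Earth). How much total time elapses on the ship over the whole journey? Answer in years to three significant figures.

Leg 1: β = 0.4233; γ = 1/√(1 − 0.4233²) = 1/√0.8208 = 1.104; τ_1 = 25.73/1.104 = 23.31 years.
Leg 2: γ = 1/√(1 − 0.912²) = 1/√0.1683 = 2.438; τ_2 = 47.89/2.438 = 19.64 years.
Leg 3: γ = 1.686; τ_3 = 43.58/1.686 = 25.85 years.
Total: 23.31 + 19.64 + 25.85 years.

τ = 68.8 years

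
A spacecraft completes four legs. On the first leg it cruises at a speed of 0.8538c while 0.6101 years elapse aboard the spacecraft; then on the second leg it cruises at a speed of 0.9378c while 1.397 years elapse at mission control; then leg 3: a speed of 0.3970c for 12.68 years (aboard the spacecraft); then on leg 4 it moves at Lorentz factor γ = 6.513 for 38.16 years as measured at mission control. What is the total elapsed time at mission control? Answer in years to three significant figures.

Δt = 54.5 years

Leg 1: γ = 1/√(1 − 0.8538²) = 1/√0.2710 = 1.921; Δt_1 = 1.921 × 0.6101 = 1.172 years.
Leg 2: 1.397 years is already measured at mission control.
Leg 3: γ = 1/√(1 − 0.3970²) = 1/√0.8424 = 1.090; Δt_3 = 1.090 × 12.68 = 13.82 years.
Leg 4: 38.16 years is already measured at mission control.
Total: 1.172 + 1.397 + 13.82 + 38.16 years.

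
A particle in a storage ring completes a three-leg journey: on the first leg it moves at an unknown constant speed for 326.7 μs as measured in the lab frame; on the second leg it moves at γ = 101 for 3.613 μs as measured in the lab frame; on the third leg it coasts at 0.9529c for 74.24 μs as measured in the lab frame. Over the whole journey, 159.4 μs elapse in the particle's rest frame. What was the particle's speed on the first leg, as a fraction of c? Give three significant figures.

Leg 1: speed unknown; τ_1 = 326.7/γ_1.
Leg 2: γ = 101; τ_2 = 3.613/101.0 = 0.03577 μs.
Leg 3: γ = 1/√(1 − 0.9529²) = 1/√0.09198 = 3.297; τ_3 = 74.24/3.297 = 22.52 μs.
Total proper time: τ_1 + 0.03577 + 22.52 = 159.4, so τ_1 = 159.4 − 22.55 = 136.8 μs.
γ_1 = 326.7/136.8 = 2.387; β = √(1 − 1/γ²) = √0.8245.

β = 0.908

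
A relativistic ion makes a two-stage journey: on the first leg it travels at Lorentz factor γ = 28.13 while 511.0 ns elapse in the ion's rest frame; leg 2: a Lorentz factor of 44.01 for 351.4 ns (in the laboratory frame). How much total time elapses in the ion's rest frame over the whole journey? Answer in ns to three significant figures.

Leg 1: 511.0 ns is already measured in the ion's rest frame.
Leg 2: γ = 44.01; τ_2 = 351.4/44.01 = 7.985 ns.
Total: 511.0 + 7.985 ns.

τ = 519 ns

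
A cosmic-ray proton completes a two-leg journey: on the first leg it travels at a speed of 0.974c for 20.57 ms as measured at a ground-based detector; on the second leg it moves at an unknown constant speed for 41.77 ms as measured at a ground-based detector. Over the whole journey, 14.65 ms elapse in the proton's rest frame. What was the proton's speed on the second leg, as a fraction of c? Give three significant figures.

β = 0.971

Leg 1: γ = 1/√(1 − 0.974²) = 1/√0.05132 = 4.414; τ_1 = 20.57/4.414 = 4.660 ms.
Leg 2: speed unknown; τ_2 = 41.77/γ_2.
Total proper time: 4.660 + τ_2 = 14.65, so τ_2 = 14.65 − 4.660 = 9.990 ms.
γ_2 = 41.77/9.990 = 4.181; β = √(1 − 1/γ²) = √0.9428.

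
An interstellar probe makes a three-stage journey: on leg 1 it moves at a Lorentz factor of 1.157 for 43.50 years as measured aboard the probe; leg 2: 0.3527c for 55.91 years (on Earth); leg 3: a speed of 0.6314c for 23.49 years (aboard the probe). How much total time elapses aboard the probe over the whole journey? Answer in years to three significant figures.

Leg 1: 43.50 years is already measured aboard the probe.
Leg 2: γ = 1/√(1 − 0.3527²) = 1/√0.8756 = 1.069; τ_2 = 55.91/1.069 = 52.32 years.
Leg 3: 23.49 years is already measured aboard the probe.
Total: 43.50 + 52.32 + 23.49 years.

τ = 119 years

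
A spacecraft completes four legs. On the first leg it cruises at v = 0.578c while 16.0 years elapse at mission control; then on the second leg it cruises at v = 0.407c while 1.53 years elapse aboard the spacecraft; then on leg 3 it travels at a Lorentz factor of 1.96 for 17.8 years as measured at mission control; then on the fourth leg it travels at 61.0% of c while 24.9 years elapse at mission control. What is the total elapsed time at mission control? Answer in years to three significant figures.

Leg 1: 16.0 years is already measured at mission control.
Leg 2: γ = 1/√(1 − 0.407²) = 1/√0.8344 = 1.095; Δt_2 = 1.095 × 1.53 = 1.675 years.
Leg 3: 17.8 years is already measured at mission control.
Leg 4: 24.9 years is already measured at mission control.
Total: 16.00 + 1.675 + 17.80 + 24.90 years.

Δt = 60.4 years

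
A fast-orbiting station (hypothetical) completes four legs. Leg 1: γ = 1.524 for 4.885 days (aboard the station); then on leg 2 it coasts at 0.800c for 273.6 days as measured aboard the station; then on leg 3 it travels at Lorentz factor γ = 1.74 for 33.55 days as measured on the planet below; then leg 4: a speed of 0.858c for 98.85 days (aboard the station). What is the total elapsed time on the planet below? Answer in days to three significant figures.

Leg 1: γ = 1.524; Δt_1 = 1.524 × 4.885 = 7.445 days.
Leg 2: γ = 1/√(1 − 0.800²) = 5/3 ≈ 1.667; Δt_2 = 1.667 × 273.6 = 456.0 days.
Leg 3: 33.55 days is already measured on the planet below.
Leg 4: γ = 1/√(1 − 0.858²) = 1/√0.2638 = 1.947; Δt_4 = 1.947 × 98.85 = 192.4 days.
Total: 7.445 + 456.0 + 33.55 + 192.4 days.

Δt = 689 days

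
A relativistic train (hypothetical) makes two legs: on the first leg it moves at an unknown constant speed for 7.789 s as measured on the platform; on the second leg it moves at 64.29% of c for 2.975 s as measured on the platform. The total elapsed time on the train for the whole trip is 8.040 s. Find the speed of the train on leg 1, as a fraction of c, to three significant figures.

Leg 1: speed unknown; τ_1 = 7.789/γ_1.
Leg 2: β = 0.6429; γ = 1/√(1 − 0.6429²) = 1/√0.5867 = 1.306; τ_2 = 2.975/1.306 = 2.279 s.
Total proper time: τ_1 + 2.279 = 8.040, so τ_1 = 8.040 − 2.279 = 5.761 s.
γ_1 = 7.789/5.761 = 1.352; β = √(1 − 1/γ²) = √0.4529.

β = 0.673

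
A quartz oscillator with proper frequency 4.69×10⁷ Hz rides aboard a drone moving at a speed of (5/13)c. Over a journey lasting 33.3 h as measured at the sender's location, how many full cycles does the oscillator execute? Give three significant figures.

N = 5.19×10¹²

γ = 1/√(1 − (5/13)²) = 13/12 ≈ 1.083
The oscillator's own cycle count is N = f × τ where τ is the proper time aboard the drone. τ = Δt/γ = 33.3/1.083 = 30.74 h = 1.107×10⁵ s.
N = 4.69×10⁷ × 1.107×10⁵ = 5.190×10¹².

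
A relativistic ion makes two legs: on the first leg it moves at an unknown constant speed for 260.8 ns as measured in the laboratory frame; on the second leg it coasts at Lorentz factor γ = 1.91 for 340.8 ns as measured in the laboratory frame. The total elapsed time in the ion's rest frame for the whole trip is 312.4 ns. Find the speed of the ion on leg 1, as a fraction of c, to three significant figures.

Leg 1: speed unknown; τ_1 = 260.8/γ_1.
Leg 2: γ = 1.91; τ_2 = 340.8/1.910 = 178.4 ns.
Total proper time: τ_1 + 178.4 = 312.4, so τ_1 = 312.4 − 178.4 = 134.0 ns.
γ_1 = 260.8/134.0 = 1.947; β = √(1 − 1/γ²) = √0.7361.

β = 0.858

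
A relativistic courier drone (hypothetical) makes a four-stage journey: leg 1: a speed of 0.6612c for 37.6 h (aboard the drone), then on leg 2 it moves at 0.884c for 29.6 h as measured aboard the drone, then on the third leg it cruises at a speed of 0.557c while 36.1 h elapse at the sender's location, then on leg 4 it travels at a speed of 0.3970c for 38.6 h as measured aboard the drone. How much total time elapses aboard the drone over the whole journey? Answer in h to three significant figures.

Leg 1: 37.6 h is already measured aboard the drone.
Leg 2: 29.6 h is already measured aboard the drone.
Leg 3: γ = 1/√(1 − 0.557²) = 1/√0.6898 = 1.204; τ_3 = 36.1/1.204 = 29.98 h.
Leg 4: 38.6 h is already measured aboard the drone.
Total: 37.60 + 29.60 + 29.98 + 38.60 h.

τ = 136 h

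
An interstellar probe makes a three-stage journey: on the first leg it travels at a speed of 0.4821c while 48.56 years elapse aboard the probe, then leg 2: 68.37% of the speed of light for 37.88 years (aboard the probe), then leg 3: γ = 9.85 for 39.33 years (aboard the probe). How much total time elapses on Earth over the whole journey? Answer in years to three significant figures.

Leg 1: γ = 1/√(1 − 0.4821²) = 1/√0.7676 = 1.141; Δt_1 = 1.141 × 48.56 = 55.43 years.
Leg 2: β = 0.6837; γ = 1/√(1 − 0.6837²) = 1/√0.5326 = 1.370; Δt_2 = 1.370 × 37.88 = 51.91 years.
Leg 3: γ = 9.85; Δt_3 = 9.850 × 39.33 = 387.4 years.
Total: 55.43 + 51.91 + 387.4 years.

Δt = 495 years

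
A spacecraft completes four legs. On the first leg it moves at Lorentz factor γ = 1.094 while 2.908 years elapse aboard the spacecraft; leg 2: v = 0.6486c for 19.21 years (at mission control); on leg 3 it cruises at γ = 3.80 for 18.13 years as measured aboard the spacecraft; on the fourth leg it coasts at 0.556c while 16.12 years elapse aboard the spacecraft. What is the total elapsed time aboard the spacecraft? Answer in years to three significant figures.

τ = 51.8 years

Leg 1: 2.908 years is already measured aboard the spacecraft.
Leg 2: γ = 1/√(1 − 0.6486²) = 1/√0.5793 = 1.314; τ_2 = 19.21/1.314 = 14.62 years.
Leg 3: 18.13 years is already measured aboard the spacecraft.
Leg 4: 16.12 years is already measured aboard the spacecraft.
Total: 2.908 + 14.62 + 18.13 + 16.12 years.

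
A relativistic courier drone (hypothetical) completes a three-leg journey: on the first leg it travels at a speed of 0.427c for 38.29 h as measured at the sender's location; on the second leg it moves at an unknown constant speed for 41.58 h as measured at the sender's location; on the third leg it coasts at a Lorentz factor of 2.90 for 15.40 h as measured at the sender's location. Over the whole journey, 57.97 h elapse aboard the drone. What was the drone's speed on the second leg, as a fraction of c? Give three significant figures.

β = 0.901

Leg 1: γ = 1/√(1 − 0.427²) = 1/√0.8177 = 1.106; τ_1 = 38.29/1.106 = 34.62 h.
Leg 2: speed unknown; τ_2 = 41.58/γ_2.
Leg 3: γ = 2.90; τ_3 = 15.40/2.900 = 5.310 h.
Total proper time: 34.62 + τ_2 + 5.310 = 57.97, so τ_2 = 57.97 − 39.93 = 18.04 h.
γ_2 = 41.58/18.04 = 2.305; β = √(1 − 1/γ²) = √0.8118.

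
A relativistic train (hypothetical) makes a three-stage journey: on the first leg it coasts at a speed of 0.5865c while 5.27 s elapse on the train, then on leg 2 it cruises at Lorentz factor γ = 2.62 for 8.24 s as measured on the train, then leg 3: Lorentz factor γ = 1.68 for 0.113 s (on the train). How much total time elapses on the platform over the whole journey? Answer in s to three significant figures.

Δt = 28.3 s

Leg 1: γ = 1/√(1 − 0.5865²) = 1/√0.6560 = 1.235; Δt_1 = 1.235 × 5.27 = 6.507 s.
Leg 2: γ = 2.62; Δt_2 = 2.620 × 8.24 = 21.59 s.
Leg 3: γ = 1.68; Δt_3 = 1.680 × 0.113 = 0.1898 s.
Total: 6.507 + 21.59 + 0.1898 s.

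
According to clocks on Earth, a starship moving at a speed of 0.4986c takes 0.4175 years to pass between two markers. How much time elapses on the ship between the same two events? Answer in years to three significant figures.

τ = 0.362 years

γ = 1/√(1 − 0.4986²) = 1/√0.7514 = 1.154
The interval measured on Earth is the dilated one; the clock on the ship measures the proper time τ = Δt/γ = 0.4175/1.154 years.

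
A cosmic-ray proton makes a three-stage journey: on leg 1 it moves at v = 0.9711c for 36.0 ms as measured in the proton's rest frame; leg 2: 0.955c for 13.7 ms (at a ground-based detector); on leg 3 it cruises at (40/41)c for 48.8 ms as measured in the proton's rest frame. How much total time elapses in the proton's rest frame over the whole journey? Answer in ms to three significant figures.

Leg 1: 36.0 ms is already measured in the proton's rest frame.
Leg 2: γ = 1/√(1 − 0.955²) = 1/√0.08798 = 3.371; τ_2 = 13.7/3.371 = 4.063 ms.
Leg 3: 48.8 ms is already measured in the proton's rest frame.
Total: 36.00 + 4.063 + 48.80 ms.

τ = 88.9 ms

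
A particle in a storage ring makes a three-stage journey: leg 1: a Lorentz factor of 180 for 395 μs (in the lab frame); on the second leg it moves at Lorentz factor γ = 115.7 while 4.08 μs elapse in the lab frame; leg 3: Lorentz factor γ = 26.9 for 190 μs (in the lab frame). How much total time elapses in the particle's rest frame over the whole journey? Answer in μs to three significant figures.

τ = 9.29 μs

Leg 1: γ = 180; τ_1 = 395/180.0 = 2.194 μs.
Leg 2: γ = 115.7; τ_2 = 4.08/115.7 = 0.03526 μs.
Leg 3: γ = 26.9; τ_3 = 190/26.90 = 7.063 μs.
Total: 2.194 + 0.03526 + 7.063 μs.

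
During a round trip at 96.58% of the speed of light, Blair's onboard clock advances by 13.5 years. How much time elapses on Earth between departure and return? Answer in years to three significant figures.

Δt = 52.1 years

β = 0.9658; γ = 1/√(1 − 0.9658²) = 1/√0.06723 = 3.857
Earth-frame duration is the dilated interval: Δt = γτ = 3.857 × 13.5 years.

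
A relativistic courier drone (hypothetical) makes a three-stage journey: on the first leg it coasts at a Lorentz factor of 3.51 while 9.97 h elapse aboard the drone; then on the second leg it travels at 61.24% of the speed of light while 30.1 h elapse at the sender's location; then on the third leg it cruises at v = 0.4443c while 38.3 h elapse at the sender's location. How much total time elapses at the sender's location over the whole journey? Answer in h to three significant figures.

Leg 1: γ = 3.51; Δt_1 = 3.510 × 9.97 = 34.99 h.
Leg 2: 30.1 h is already measured at the sender's location.
Leg 3: 38.3 h is already measured at the sender's location.
Total: 34.99 + 30.10 + 38.30 h.

Δt = 103 h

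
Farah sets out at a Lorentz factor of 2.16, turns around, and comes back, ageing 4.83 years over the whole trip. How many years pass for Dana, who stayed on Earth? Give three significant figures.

γ = 2.16
Earth-frame duration is the dilated interval: Δt = γτ = 2.160 × 4.83 years.

Δt = 10.4 years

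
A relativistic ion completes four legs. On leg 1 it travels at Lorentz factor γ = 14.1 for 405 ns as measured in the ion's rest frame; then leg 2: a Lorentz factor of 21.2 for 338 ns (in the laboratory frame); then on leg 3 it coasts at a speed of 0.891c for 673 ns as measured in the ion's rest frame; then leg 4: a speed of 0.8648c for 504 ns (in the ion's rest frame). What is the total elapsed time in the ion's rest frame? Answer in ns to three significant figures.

Leg 1: 405 ns is already measured in the ion's rest frame.
Leg 2: γ = 21.2; τ_2 = 338/21.20 = 15.94 ns.
Leg 3: 673 ns is already measured in the ion's rest frame.
Leg 4: 504 ns is already measured in the ion's rest frame.
Total: 405.0 + 15.94 + 673.0 + 504.0 ns.

τ = 1600 ns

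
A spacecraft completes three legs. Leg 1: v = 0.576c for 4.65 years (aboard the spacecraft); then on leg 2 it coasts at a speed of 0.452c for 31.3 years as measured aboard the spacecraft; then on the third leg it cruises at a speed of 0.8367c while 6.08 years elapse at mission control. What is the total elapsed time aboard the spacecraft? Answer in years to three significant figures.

Leg 1: 4.65 years is already measured aboard the spacecraft.
Leg 2: 31.3 years is already measured aboard the spacecraft.
Leg 3: γ = 1/√(1 − 0.8367²) = 1/√0.2999 = 1.826; τ_3 = 6.08/1.826 = 3.330 years.
Total: 4.650 + 31.30 + 3.330 years.

τ = 39.3 years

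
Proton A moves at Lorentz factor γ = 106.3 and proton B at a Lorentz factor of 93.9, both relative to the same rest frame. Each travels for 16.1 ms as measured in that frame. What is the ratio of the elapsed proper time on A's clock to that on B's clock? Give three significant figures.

A: γ = 106.3. B: γ = 93.9.
τ_A/τ_B = γ_B/γ_A = 93.90/106.3 = 0.8833, so τ_A/τ_B = 0.8833.

τ_A/τ_B = 0.883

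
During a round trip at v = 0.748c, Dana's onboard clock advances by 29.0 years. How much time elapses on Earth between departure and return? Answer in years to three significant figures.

γ = 1/√(1 − 0.748²) = 1/√0.4405 = 1.507
Earth-frame duration is the dilated interval: Δt = γτ = 1.507 × 29.0 years.

Δt = 43.7 years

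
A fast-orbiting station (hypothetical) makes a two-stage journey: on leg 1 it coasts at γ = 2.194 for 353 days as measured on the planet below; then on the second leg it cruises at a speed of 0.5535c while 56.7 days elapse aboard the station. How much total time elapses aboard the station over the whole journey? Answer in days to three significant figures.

τ = 218 days

Leg 1: γ = 2.194; τ_1 = 353/2.194 = 160.9 days.
Leg 2: 56.7 days is already measured aboard the station.
Total: 160.9 + 56.70 days.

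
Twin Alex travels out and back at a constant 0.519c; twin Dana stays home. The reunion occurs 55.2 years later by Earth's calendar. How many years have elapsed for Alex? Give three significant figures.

γ = 1/√(1 − 0.519²) = 1/√0.7306 = 1.170
Alex's clock measures proper time along the trip: τ = Δt/γ = 55.2/1.170 years.

τ = 47.2 years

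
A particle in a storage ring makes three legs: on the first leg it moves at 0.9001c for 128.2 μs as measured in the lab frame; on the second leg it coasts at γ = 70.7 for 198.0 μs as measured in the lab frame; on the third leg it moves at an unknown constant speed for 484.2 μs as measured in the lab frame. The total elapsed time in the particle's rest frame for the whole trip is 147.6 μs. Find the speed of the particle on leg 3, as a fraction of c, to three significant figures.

β = 0.983

Leg 1: γ = 1/√(1 − 0.9001²) = 1/√0.1898 = 2.295; τ_1 = 128.2/2.295 = 55.85 μs.
Leg 2: γ = 70.7; τ_2 = 198.0/70.70 = 2.801 μs.
Leg 3: speed unknown; τ_3 = 484.2/γ_3.
Total proper time: 55.85 + 2.801 + τ_3 = 147.6, so τ_3 = 147.6 − 58.66 = 88.94 μs.
γ_3 = 484.2/88.94 = 5.444; β = √(1 − 1/γ²) = √0.9663.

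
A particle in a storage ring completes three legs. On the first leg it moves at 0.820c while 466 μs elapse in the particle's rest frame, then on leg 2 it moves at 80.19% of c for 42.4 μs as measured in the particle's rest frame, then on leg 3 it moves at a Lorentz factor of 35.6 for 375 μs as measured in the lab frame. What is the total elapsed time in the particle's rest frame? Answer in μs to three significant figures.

τ = 519 μs

Leg 1: 466 μs is already measured in the particle's rest frame.
Leg 2: 42.4 μs is already measured in the particle's rest frame.
Leg 3: γ = 35.6; τ_3 = 375/35.60 = 10.53 μs.
Total: 466.0 + 42.40 + 10.53 μs.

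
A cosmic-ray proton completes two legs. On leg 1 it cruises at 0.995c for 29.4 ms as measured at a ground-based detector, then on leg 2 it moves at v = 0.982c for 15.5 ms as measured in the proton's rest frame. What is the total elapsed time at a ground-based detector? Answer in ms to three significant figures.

Leg 1: 29.4 ms is already measured at a ground-based detector.
Leg 2: γ = 1/√(1 − 0.982²) = 1/√0.03568 = 5.294; Δt_2 = 5.294 × 15.5 = 82.06 ms.
Total: 29.40 + 82.06 ms.

Δt = 111 ms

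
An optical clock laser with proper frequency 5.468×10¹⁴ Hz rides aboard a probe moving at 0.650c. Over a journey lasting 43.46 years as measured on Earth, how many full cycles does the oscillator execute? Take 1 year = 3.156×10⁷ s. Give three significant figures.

N = 5.70×10²³

γ = 1/√(1 − 0.650²) = 1/√0.5775 = 1.316
The oscillator's own cycle count is N = f × τ where τ is the proper time aboard the probe. τ = Δt/γ = 43.46/1.316 = 33.03 years = 1.042×10⁹ s.
N = 5.468×10¹⁴ × 1.042×10⁹ = 5.699×10²³.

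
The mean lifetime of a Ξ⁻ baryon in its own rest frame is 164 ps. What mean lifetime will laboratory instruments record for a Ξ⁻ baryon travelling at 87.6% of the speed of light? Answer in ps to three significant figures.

Δt = 340 ps

β = 0.876; γ = 1/√(1 − 0.876²) = 1/√0.2326 = 2.073
The rest-frame lifetime is the proper time; the lab measures the dilated interval Δt = γτ₀ = 2.073 × 164 ps.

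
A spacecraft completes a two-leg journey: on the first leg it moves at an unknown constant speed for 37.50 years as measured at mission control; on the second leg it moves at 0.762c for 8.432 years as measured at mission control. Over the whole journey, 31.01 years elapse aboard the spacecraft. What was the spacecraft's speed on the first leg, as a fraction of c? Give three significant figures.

β = 0.732

Leg 1: speed unknown; τ_1 = 37.50/γ_1.
Leg 2: γ = 1/√(1 − 0.762²) = 1/√0.4194 = 1.544; τ_2 = 8.432/1.544 = 5.460 years.
Total proper time: τ_1 + 5.460 = 31.01, so τ_1 = 31.01 − 5.460 = 25.55 years.
γ_1 = 37.50/25.55 = 1.468; β = √(1 − 1/γ²) = √0.5358.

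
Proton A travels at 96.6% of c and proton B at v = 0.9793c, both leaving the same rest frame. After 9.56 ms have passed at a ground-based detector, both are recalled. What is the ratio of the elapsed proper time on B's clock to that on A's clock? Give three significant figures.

A: β = 0.966; γ = 1/√(1 − 0.966²) = 1/√0.06684 = 3.868. B: γ = 1/√(1 − 0.9793²) = 1/√0.04097 = 4.940.
τ_A/τ_B = γ_B/γ_A = 4.940/3.868 = 1.277, so τ_B/τ_A = 0.7829.

τ_B/τ_A = 0.783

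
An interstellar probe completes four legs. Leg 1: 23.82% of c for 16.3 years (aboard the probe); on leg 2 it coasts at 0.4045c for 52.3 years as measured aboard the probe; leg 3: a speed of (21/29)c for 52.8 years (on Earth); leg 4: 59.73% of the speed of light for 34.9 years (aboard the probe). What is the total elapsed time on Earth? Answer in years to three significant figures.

Leg 1: β = 0.2382; γ = 1/√(1 − 0.2382²) = 1/√0.9433 = 1.030; Δt_1 = 1.030 × 16.3 = 16.78 years.
Leg 2: γ = 1/√(1 − 0.4045²) = 1/√0.8364 = 1.093; Δt_2 = 1.093 × 52.3 = 57.19 years.
Leg 3: 52.8 years is already measured on Earth.
Leg 4: β = 0.5973; γ = 1/√(1 − 0.5973²) = 1/√0.6432 = 1.247; Δt_4 = 1.247 × 34.9 = 43.52 years.
Total: 16.78 + 57.19 + 52.80 + 43.52 years.

Δt = 170 years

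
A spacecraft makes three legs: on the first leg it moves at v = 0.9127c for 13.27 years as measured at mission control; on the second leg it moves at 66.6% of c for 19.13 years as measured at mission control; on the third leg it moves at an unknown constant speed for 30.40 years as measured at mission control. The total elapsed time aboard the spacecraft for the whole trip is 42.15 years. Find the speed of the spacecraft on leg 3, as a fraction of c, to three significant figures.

Leg 1: γ = 1/√(1 − 0.9127²) = 1/√0.1670 = 2.447; τ_1 = 13.27/2.447 = 5.423 years.
Leg 2: β = 0.666; γ = 1/√(1 − 0.666²) = 1/√0.5564 = 1.341; τ_2 = 19.13/1.341 = 14.27 years.
Leg 3: speed unknown; τ_3 = 30.40/γ_3.
Total proper time: 5.423 + 14.27 + τ_3 = 42.15, so τ_3 = 42.15 − 19.69 = 22.46 years.
γ_3 = 30.40/22.46 = 1.354; β = √(1 − 1/γ²) = √0.4543.

β = 0.674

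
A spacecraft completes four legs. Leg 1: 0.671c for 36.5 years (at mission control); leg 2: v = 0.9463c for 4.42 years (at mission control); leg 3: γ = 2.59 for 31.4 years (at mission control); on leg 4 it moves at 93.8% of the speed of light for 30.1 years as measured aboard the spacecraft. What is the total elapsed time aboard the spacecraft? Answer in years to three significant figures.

Leg 1: γ = 1/√(1 − 0.671²) = 1/√0.5498 = 1.349; τ_1 = 36.5/1.349 = 27.06 years.
Leg 2: γ = 1/√(1 − 0.9463²) = 1/√0.1045 = 3.093; τ_2 = 4.42/3.093 = 1.429 years.
Leg 3: γ = 2.59; τ_3 = 31.4/2.590 = 12.12 years.
Leg 4: 30.1 years is already measured aboard the spacecraft.
Total: 27.06 + 1.429 + 12.12 + 30.10 years.

τ = 70.7 years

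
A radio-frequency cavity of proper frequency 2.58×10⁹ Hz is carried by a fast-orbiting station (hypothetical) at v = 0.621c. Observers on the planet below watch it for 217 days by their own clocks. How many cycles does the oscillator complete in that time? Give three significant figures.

N = 3.79×10¹⁶

γ = 1/√(1 − 0.621²) = 1/√0.6144 = 1.276
During 217 days of lab time, the oscillator's proper time advances by τ = Δt/γ = 217/1.276 = 170.1 days = 1.470×10⁷ s.
N = f × τ = 2.58×10⁹ × 1.470×10⁷ = 3.791×10¹⁶.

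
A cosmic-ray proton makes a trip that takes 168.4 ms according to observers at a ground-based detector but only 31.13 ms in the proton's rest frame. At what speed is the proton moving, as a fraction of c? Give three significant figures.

The proper time is measured in the proton's rest frame (both events occur at the proton's location); Δt is measured at a ground-based detector. γ = Δt/τ = 168.4/31.13 = 5.410.
β = √(1 − 1/γ²) = √(1 − 0.03417) = √0.9658

v = 0.983c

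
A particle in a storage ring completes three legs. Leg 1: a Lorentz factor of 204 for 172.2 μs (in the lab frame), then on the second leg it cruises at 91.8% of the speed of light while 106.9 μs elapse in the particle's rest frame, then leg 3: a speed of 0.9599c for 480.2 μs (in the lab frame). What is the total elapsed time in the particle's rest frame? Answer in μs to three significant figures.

τ = 242 μs

Leg 1: γ = 204; τ_1 = 172.2/204.0 = 0.8441 μs.
Leg 2: 106.9 μs is already measured in the particle's rest frame.
Leg 3: γ = 1/√(1 − 0.9599²) = 1/√0.07859 = 3.567; τ_3 = 480.2/3.567 = 134.6 μs.
Total: 0.8441 + 106.9 + 134.6 μs.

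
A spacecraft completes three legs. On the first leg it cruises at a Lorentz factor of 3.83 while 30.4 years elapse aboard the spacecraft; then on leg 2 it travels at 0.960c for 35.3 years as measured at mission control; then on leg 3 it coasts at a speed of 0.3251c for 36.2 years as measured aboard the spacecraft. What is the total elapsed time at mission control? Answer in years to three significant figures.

Δt = 190 years

Leg 1: γ = 3.83; Δt_1 = 3.830 × 30.4 = 116.4 years.
Leg 2: 35.3 years is already measured at mission control.
Leg 3: γ = 1/√(1 − 0.3251²) = 1/√0.8943 = 1.057; Δt_3 = 1.057 × 36.2 = 38.28 years.
Total: 116.4 + 35.30 + 38.28 years.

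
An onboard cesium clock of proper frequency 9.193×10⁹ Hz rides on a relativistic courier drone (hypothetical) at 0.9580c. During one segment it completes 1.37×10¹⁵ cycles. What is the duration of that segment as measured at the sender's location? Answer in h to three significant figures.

Δt = 144 h

γ = 1/√(1 − 0.9580²) = 1/√0.08224 = 3.487
Proper time for N cycles: τ = N/f = 1.37×10¹⁵/(9.193×10⁹) = 1.490×10⁵ s = 41.40 h.
Lab-frame duration Δt = γτ = 3.487 × 41.40 = 144.4 h.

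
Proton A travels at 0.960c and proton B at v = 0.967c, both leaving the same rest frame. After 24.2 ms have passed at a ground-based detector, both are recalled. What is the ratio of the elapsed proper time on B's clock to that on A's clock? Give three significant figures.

τ_B/τ_A = 0.910

A: γ = 1/√(1 − 0.960²) = 25/7 ≈ 3.571. B: γ = 1/√(1 − 0.967²) = 1/√0.06491 = 3.925.
τ_A/τ_B = γ_B/γ_A = 3.925/3.571 = 1.099, so τ_B/τ_A = 0.9099.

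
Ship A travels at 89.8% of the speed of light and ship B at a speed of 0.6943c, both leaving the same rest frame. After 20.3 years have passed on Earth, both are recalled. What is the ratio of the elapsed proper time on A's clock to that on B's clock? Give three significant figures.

A: β = 0.898; γ = 1/√(1 − 0.898²) = 1/√0.1936 = 2.273. B: γ = 1/√(1 − 0.6943²) = 1/√0.5179 = 1.389.
τ_A/τ_B = γ_B/γ_A = 1.389/2.273 = 0.6114, so τ_A/τ_B = 0.6114.

τ_A/τ_B = 0.611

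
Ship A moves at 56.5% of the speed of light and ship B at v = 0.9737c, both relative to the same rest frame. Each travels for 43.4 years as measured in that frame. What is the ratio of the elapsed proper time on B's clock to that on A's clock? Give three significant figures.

A: β = 0.565; γ = 1/√(1 − 0.565²) = 1/√0.6808 = 1.212. B: γ = 1/√(1 − 0.9737²) = 1/√0.05191 = 4.389.
τ_A/τ_B = γ_B/γ_A = 4.389/1.212 = 3.621, so τ_B/τ_A = 0.2761.

τ_B/τ_A = 0.276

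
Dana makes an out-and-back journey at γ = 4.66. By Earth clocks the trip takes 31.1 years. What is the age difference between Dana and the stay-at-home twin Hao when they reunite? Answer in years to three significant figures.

Δt − τ = 24.4 years

γ = 4.66
Dana's elapsed proper time: τ = 31.1/4.660 = 6.674 years.
Age gap = Δt − τ = 31.1 − 6.674 years.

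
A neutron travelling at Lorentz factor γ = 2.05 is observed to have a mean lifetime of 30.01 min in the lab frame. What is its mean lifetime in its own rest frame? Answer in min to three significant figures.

γ = 2.05
The lab-frame lifetime is the dilated interval; the proper lifetime is τ₀ = Δt/γ = 30.01/2.050 min.

τ₀ = 14.6 min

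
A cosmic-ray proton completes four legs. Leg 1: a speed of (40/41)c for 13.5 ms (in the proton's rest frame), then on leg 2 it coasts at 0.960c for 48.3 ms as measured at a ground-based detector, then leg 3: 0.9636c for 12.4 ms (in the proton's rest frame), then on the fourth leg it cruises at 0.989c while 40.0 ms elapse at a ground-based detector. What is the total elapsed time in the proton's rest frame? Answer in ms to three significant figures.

Leg 1: 13.5 ms is already measured in the proton's rest frame.
Leg 2: γ = 1/√(1 − 0.960²) = 25/7 ≈ 3.571; τ_2 = 48.3/3.571 = 13.52 ms.
Leg 3: 12.4 ms is already measured in the proton's rest frame.
Leg 4: γ = 1/√(1 − 0.989²) = 1/√0.02188 = 6.761; τ_4 = 40.0/6.761 = 5.917 ms.
Total: 13.50 + 13.52 + 12.40 + 5.917 ms.

τ = 45.3 ms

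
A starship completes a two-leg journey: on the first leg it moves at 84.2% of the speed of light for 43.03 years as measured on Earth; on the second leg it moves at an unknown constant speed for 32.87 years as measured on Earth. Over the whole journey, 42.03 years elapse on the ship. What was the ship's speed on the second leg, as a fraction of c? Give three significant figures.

Leg 1: β = 0.842; γ = 1/√(1 − 0.842²) = 1/√0.2910 = 1.854; τ_1 = 43.03/1.854 = 23.21 years.
Leg 2: speed unknown; τ_2 = 32.87/γ_2.
Total proper time: 23.21 + τ_2 = 42.03, so τ_2 = 42.03 − 23.21 = 18.82 years.
γ_2 = 32.87/18.82 = 1.747; β = √(1 − 1/γ²) = √0.6723.

β = 0.820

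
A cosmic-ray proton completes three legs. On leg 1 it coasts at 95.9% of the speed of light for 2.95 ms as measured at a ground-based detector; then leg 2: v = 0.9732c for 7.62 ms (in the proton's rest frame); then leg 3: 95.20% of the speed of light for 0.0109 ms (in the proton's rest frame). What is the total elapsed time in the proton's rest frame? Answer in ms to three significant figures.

Leg 1: β = 0.959; γ = 1/√(1 − 0.959²) = 1/√0.08032 = 3.529; τ_1 = 2.95/3.529 = 0.8360 ms.
Leg 2: 7.62 ms is already measured in the proton's rest frame.
Leg 3: 0.0109 ms is already measured in the proton's rest frame.
Total: 0.8360 + 7.620 + 0.01090 ms.

τ = 8.47 ms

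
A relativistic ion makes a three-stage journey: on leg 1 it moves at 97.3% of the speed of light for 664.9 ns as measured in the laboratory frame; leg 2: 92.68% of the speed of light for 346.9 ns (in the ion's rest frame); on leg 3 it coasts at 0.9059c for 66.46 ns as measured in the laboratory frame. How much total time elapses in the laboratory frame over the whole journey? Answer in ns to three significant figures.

Leg 1: 664.9 ns is already measured in the laboratory frame.
Leg 2: β = 0.9268; γ = 1/√(1 − 0.9268²) = 1/√0.1410 = 2.663; Δt_2 = 2.663 × 346.9 = 923.7 ns.
Leg 3: 66.46 ns is already measured in the laboratory frame.
Total: 664.9 + 923.7 + 66.46 ns.

Δt = 1660 ns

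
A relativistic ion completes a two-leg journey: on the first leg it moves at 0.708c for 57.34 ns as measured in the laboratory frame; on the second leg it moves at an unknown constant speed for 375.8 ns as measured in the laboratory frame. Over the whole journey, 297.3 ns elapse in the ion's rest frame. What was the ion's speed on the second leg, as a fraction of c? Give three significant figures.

β = 0.730

Leg 1: γ = 1/√(1 − 0.708²) = 1/√0.4987 = 1.416; τ_1 = 57.34/1.416 = 40.49 ns.
Leg 2: speed unknown; τ_2 = 375.8/γ_2.
Total proper time: 40.49 + τ_2 = 297.3, so τ_2 = 297.3 − 40.49 = 256.8 ns.
γ_2 = 375.8/256.8 = 1.463; β = √(1 − 1/γ²) = √0.5330.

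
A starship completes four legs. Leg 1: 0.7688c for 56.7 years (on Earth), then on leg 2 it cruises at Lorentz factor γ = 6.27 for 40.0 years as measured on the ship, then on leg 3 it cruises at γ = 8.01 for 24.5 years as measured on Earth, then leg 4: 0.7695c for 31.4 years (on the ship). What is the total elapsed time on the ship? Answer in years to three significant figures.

Leg 1: γ = 1/√(1 − 0.7688²) = 1/√0.4089 = 1.564; τ_1 = 56.7/1.564 = 36.26 years.
Leg 2: 40.0 years is already measured on the ship.
Leg 3: γ = 8.01; τ_3 = 24.5/8.010 = 3.059 years.
Leg 4: 31.4 years is already measured on the ship.
Total: 36.26 + 40.00 + 3.059 + 31.40 years.

τ = 111 years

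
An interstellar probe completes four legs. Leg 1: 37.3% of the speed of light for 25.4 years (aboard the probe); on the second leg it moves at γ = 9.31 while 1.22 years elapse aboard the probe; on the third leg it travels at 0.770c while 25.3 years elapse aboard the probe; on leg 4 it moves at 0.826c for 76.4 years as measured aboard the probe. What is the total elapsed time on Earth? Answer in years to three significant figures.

Δt = 214 years

Leg 1: β = 0.373; γ = 1/√(1 − 0.373²) = 1/√0.8609 = 1.078; Δt_1 = 1.078 × 25.4 = 27.38 years.
Leg 2: γ = 9.31; Δt_2 = 9.310 × 1.22 = 11.36 years.
Leg 3: γ = 1/√(1 − 0.770²) = 1/√0.4071 = 1.567; Δt_3 = 1.567 × 25.3 = 39.65 years.
Leg 4: γ = 1/√(1 − 0.826²) = 1/√0.3177 = 1.774; Δt_4 = 1.774 × 76.4 = 135.5 years.
Total: 27.38 + 11.36 + 39.65 + 135.5 years.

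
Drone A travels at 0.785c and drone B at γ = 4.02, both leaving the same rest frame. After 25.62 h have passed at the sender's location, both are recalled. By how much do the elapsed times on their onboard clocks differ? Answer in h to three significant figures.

|τ_A − τ_B| = 9.50 h

A: γ = 1/√(1 − 0.785²) = 1/√0.3838 = 1.614; τ_A = 25.62/1.614 = 15.87 h.
B: γ = 4.02; τ_B = 25.62/4.020 = 6.373 h.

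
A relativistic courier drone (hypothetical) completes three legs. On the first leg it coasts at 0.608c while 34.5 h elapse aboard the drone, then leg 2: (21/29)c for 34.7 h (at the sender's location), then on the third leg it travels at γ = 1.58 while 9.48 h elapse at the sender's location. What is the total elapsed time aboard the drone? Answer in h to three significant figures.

τ = 64.4 h

Leg 1: 34.5 h is already measured aboard the drone.
Leg 2: γ = 1/√(1 − (21/29)²) = 29/20 = 1.450; τ_2 = 34.7/1.450 = 23.93 h.
Leg 3: γ = 1.58; τ_3 = 9.48/1.580 = 6.000 h.
Total: 34.50 + 23.93 + 6.000 h.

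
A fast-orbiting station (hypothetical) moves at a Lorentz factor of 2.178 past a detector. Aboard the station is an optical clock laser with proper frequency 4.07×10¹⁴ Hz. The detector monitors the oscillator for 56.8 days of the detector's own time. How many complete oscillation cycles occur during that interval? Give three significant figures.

γ = 2.178
During 56.8 days of lab time, the oscillator's proper time advances by τ = Δt/γ = 56.8/2.178 = 26.08 days = 2.253×10⁶ s.
N = f × τ = 4.07×10¹⁴ × 2.253×10⁶ = 9.171×10²⁰.

N = 9.17×10²⁰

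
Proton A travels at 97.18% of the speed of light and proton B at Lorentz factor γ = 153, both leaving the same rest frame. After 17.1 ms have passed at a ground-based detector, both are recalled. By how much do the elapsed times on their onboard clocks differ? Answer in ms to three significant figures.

A: β = 0.9718; γ = 1/√(1 − 0.9718²) = 1/√0.05560 = 4.241; τ_A = 17.1/4.241 = 4.032 ms.
B: γ = 153; τ_B = 17.1/153.0 = 0.1118 ms.

|τ_A − τ_B| = 3.92 ms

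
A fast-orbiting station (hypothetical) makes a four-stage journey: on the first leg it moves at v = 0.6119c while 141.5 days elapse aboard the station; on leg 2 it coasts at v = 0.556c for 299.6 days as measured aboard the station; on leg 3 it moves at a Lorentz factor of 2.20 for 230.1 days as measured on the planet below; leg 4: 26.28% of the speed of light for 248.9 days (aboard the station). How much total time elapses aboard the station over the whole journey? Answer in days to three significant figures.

τ = 795 days

Leg 1: 141.5 days is already measured aboard the station.
Leg 2: 299.6 days is already measured aboard the station.
Leg 3: γ = 2.20; τ_3 = 230.1/2.200 = 104.6 days.
Leg 4: 248.9 days is already measured aboard the station.
Total: 141.5 + 299.6 + 104.6 + 248.9 days.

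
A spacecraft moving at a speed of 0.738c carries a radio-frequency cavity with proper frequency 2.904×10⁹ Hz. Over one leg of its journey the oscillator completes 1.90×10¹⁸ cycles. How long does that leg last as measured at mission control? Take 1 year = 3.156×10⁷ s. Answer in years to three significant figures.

Δt = 30.7 years

γ = 1/√(1 − 0.738²) = 1/√0.4554 = 1.482
Proper time for N cycles: τ = N/f = 1.90×10¹⁸/(2.904×10⁹) = 6.543×10⁸ s = 20.73 years.
Lab-frame duration Δt = γτ = 1.482 × 20.73 = 30.72 years.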